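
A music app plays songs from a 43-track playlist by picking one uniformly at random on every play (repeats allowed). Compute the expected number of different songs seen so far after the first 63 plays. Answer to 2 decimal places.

For each song, P(seen in 63 plays) = 1 - (42/43)^63 = 0.773.
By linearity of expectation, E[distinct seen] = 43·(1 - (42/43)^63) = 33.235.

33.24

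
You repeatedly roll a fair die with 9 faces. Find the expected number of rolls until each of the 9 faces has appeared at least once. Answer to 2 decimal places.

The wait to go from k to k+1 distinct faces is geometric with mean 9/(9-k).
E[T] = 9/9 + 9/8 + 9/7 + ... + 9/2 + 9/1 = 9·H_{9}.
H_{9} = 2.829, so E[T] = 25.461.

25.46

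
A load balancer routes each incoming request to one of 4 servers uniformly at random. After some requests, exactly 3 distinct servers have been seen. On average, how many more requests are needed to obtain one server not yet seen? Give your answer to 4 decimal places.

The number of requests until the next new server is geometric with success probability 1/4, so its mean is 4/1.
E = 4/1 = 4.00000.

4.0000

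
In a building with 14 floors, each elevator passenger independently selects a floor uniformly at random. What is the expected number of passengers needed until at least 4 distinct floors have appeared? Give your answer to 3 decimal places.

With k distinct floors already seen, the next new one arrives after an expected 14/(14-k) passengers.
Sum over k = 0,...,3: E = 14/14 + 14/13 + 14/12 + 14/11 = 4.5163.

4.516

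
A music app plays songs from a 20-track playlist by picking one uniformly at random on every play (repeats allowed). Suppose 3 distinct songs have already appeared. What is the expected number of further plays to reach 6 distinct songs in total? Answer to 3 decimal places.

3.760

With k distinct songs already seen, the next new one takes an expected 20/(20-k) plays.
Sum over k = 3,...,5: E = 20/17 + 20/16 + 20/15 = 3.7598.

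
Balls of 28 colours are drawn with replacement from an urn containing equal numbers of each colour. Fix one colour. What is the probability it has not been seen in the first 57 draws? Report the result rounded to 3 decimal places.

Each draw misses the fixed colour with probability (28-1)/28 = 27/28, independently.
P(still missing after 57) = (27/28)^57 = 0.1258.

0.126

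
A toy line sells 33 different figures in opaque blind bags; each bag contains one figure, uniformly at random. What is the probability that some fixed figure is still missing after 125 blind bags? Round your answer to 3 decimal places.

On each blind bag the fixed figure fails to appear with probability 32/33.
P(still missing after 125) = (32/33)^125 = 0.0214.

0.021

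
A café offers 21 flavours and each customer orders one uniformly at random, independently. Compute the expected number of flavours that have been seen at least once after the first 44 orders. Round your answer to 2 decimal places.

18.55

For each flavour, P(seen in 44 orders) = 1 - (20/21)^44 = 0.883.
By linearity of expectation, E[distinct seen] = 21·(1 - (20/21)^44) = 18.546.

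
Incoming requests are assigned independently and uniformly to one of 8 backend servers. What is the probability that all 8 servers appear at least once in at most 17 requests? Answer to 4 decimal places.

By inclusion–exclusion over which servers are missing,
P(all seen) = Σ_{j=0}^{8} (-1)^j C(8,j)((8-j)/8)^17
= 1.00000 - 0.82647 + 0.21047 - 0.01897 + 0.00053 - 0.00000 + 0.00000 - 0.00000 + 0.00000
= 0.36556.

0.3656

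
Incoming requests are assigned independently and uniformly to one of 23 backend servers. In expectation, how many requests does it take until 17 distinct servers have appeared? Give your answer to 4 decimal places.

With k distinct servers already seen, the next new one arrives after an expected 23/(23-k) requests.
Sum over k = 0,...,16: E = 23/23 + 23/22 + 23/21 + ... + 23/8 + 23/7 = 29.53870.

29.5387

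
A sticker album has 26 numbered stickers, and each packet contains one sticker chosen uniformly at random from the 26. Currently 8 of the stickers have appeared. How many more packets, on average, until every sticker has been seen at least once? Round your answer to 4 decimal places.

90.8728

The wait to go from k to k+1 distinct stickers is geometric with mean 26/(26-k).
Sum over k = 8,...,25: E = 26/18 + 26/17 + 26/16 + ... + 26/2 + 26/1 = 90.87281.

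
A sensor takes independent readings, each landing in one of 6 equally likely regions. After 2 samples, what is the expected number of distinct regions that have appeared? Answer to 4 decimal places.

1.8333

For each region, P(seen in 2 samples) = 1 - (5/6)^2 = 0.30556.
By linearity of expectation, E[distinct seen] = 6·(1 - (5/6)^2) = 1.83333.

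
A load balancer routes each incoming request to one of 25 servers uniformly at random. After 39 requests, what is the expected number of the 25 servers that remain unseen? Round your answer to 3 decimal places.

5.088

For each server, P(unseen after 39) = (24/25)^39 = 0.2035.
By linearity of expectation, E[unseen] = 25·(24/25)^39 = 5.0877.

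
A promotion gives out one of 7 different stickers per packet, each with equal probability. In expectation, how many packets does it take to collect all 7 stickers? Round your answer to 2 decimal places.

Split into phases: going from k distinct to k+1 distinct takes on average 7/(7-k) packets.
E[T] = 7/7 + 7/6 + 7/5 + ... + 7/2 + 7/1 = 7·H_{7}.
H_{7} = 2.593, so E[T] = 18.150.

18.15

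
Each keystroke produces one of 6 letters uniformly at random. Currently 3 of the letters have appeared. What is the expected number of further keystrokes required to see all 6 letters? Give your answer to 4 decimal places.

11.0000

With k distinct letters already seen, the next new one takes an expected 6/(6-k) keystrokes.
Sum over k = 3,...,5: E = 6/3 + 6/2 + 6/1 = 11.00000.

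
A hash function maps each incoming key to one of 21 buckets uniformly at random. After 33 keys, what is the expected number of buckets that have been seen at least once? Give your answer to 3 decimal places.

For each bucket, P(seen in 33 keys) = 1 - (20/21)^33 = 0.8001.
By linearity of expectation, E[distinct seen] = 21·(1 - (20/21)^33) = 16.8027.

16.803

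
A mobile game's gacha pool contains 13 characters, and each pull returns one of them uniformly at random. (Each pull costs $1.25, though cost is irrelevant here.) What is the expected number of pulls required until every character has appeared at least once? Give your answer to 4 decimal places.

Split into phases: going from k distinct to k+1 distinct takes on average 13/(13-k) pulls.
E[T] = 13/13 + 13/12 + 13/11 + ... + 13/2 + 13/1 = 13·H_{13}.
H_{13} = 3.18013, so E[T] = 41.34174.

41.3417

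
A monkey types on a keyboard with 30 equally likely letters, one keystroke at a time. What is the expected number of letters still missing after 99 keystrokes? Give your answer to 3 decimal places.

For each letter, P(unseen after 99) = (29/30)^99 = 0.0349.
By linearity of expectation, E[unseen] = 30·(29/30)^99 = 1.0460.

1.046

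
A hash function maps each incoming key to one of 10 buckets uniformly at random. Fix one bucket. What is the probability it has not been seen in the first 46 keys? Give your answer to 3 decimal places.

On each key the fixed bucket fails to appear with probability 9/10.
P(still missing after 46) = (9/10)^46 = 0.0079.

0.008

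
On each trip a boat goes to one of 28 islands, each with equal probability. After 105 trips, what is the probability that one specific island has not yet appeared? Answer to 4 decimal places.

0.0220

Each trip misses the fixed island with probability (28-1)/28 = 27/28, independently.
P(still missing after 105) = (27/28)^105 = 0.02196.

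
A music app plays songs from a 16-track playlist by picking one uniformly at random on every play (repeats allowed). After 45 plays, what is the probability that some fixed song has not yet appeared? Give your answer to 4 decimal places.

0.0548

Each play misses the fixed song with probability (16-1)/16 = 15/16, independently.
P(still missing after 45) = (15/16)^45 = 0.05479.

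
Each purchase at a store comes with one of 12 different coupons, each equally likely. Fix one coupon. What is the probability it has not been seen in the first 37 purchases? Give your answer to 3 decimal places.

0.040

On each purchase the fixed coupon fails to appear with probability 11/12.
P(still missing after 37) = (11/12)^37 = 0.0400.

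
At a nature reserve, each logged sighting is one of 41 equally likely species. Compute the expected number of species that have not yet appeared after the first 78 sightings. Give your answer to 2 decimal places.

For each species, P(unseen after 78) = (40/41)^78 = 0.146.
By linearity of expectation, E[unseen] = 41·(40/41)^78 = 5.975.

5.97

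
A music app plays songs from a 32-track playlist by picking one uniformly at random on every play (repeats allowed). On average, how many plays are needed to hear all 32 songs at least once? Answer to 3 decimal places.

129.872

Split into phases: going from k distinct to k+1 distinct takes on average 32/(32-k) plays.
E[T] = 32/32 + 32/31 + 32/30 + ... + 32/2 + 32/1 = 32·H_{32}.
H_{32} = 4.0585, so E[T] = 129.8718.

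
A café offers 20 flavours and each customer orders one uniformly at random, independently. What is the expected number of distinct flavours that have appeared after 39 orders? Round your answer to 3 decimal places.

For each flavour, P(seen in 39 orders) = 1 - (19/20)^39 = 0.8647.
By linearity of expectation, E[distinct seen] = 20·(1 - (19/20)^39) = 17.2945.

17.294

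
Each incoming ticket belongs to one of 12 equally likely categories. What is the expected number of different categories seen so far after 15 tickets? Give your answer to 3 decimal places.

For each category, P(seen in 15 tickets) = 1 - (11/12)^15 = 0.7289.
By linearity of expectation, E[distinct seen] = 12·(1 - (11/12)^15) = 8.7465.

8.746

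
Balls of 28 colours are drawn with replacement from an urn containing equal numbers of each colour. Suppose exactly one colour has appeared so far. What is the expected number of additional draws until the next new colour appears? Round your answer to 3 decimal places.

The number of draws until the next new colour is geometric with success probability 27/28, so its mean is 28/27.
E = 28/27 = 1.0370.

1.037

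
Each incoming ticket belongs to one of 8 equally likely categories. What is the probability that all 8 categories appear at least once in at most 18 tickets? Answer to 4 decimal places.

By inclusion–exclusion over which categories are missing,
P(all seen) = Σ_{j=0}^{8} (-1)^j C(8,j)((8-j)/8)^18
= 1.00000 - 0.72316 + 0.15786 - 0.01186 + 0.00027 - 0.00000 + 0.00000 - 0.00000 + 0.00000
= 0.42310.

0.4231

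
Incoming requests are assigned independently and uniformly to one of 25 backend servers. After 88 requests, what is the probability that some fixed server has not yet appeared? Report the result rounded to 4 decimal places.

0.0275

On each request the fixed server fails to appear with probability 24/25.
P(still missing after 88) = (24/25)^88 = 0.02753.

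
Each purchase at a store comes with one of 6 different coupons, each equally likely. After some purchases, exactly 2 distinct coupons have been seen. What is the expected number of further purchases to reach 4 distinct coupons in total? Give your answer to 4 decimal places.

3.5000

From k distinct to k+1 distinct takes on average 6/(6-k) purchases.
Sum over k = 2,...,3: E = 6/4 + 6/3 = 3.50000.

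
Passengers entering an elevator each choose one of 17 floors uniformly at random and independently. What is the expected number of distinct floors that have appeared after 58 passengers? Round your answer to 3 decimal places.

16.495

For each floor, P(seen in 58 passengers) = 1 - (16/17)^58 = 0.9703.
By linearity of expectation, E[distinct seen] = 17·(1 - (16/17)^58) = 16.4949.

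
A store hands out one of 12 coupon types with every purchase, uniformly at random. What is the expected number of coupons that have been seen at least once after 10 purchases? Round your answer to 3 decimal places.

6.973

For each coupon, P(seen in 10 purchases) = 1 - (11/12)^10 = 0.5811.
By linearity of expectation, E[distinct seen] = 12·(1 - (11/12)^10) = 6.9732.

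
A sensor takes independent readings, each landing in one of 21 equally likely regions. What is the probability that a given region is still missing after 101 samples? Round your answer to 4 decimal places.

On each sample the fixed region fails to appear with probability 20/21.
P(still missing after 101) = (20/21)^101 = 0.00724.

0.0072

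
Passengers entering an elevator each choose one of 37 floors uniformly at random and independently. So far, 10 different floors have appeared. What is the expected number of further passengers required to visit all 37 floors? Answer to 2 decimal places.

With k distinct floors already seen, the next new one takes an expected 37/(37-k) passengers.
Sum over k = 10,...,36: E = 37/27 + 37/26 + 37/25 + ... + 37/2 + 37/1 = 143.984.

143.98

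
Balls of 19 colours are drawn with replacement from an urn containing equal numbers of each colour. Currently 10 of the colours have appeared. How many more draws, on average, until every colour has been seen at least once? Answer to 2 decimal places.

53.75

From k distinct to k+1 distinct takes on average 19/(19-k) draws.
Sum over k = 10,...,18: E = 19/9 + 19/8 + 19/7 + ... + 19/2 + 19/1 = 53.750.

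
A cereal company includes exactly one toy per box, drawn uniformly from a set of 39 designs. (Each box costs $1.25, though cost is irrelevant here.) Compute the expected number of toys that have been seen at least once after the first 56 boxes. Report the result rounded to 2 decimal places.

For each toy, P(seen in 56 boxes) = 1 - (38/39)^56 = 0.767.
By linearity of expectation, E[distinct seen] = 39·(1 - (38/39)^56) = 29.894.

29.89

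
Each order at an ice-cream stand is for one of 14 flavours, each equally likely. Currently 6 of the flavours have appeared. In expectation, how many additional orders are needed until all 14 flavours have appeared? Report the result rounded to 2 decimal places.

From k distinct to k+1 distinct takes on average 14/(14-k) orders.
Sum over k = 6,...,13: E = 14/8 + 14/7 + 14/6 + ... + 14/2 + 14/1 = 38.050.

38.05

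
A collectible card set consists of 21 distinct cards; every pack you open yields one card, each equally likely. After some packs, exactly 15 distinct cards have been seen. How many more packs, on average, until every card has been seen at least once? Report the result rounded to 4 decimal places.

51.4500

With k distinct cards already seen, the next new one takes an expected 21/(21-k) packs.
Sum over k = 15,...,20: E = 21/6 + 21/5 + 21/4 + 21/3 + 21/2 + 21/1 = 51.45000.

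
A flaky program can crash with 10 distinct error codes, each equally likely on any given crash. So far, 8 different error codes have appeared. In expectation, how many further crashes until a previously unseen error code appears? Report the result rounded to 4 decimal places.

Each crash yields a new error code with probability (10-8)/10 = 2/10, so the wait is geometric with mean 10/2.
E = 10/2 = 5.00000.

5.0000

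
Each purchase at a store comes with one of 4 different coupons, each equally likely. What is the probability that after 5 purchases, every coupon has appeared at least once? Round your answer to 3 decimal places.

0.234

Let A_i be the event that coupon i is missing after 5 purchases. By inclusion–exclusion on the A_i,
P(all seen) = Σ_{j=0}^{4} (-1)^j C(4,j)((4-j)/4)^5
= 1.0000 - 0.9492 + 0.1875 - 0.0039 + 0.0000
= 0.2344.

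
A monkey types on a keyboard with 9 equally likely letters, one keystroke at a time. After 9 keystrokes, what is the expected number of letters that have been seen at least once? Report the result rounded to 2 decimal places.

For each letter, P(seen in 9 keystrokes) = 1 - (8/9)^9 = 0.654.
By linearity of expectation, E[distinct seen] = 9·(1 - (8/9)^9) = 5.882.

5.88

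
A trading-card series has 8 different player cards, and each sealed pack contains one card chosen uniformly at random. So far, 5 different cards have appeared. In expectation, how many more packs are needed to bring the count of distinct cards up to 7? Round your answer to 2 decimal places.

6.67

From k distinct to k+1 distinct takes on average 8/(8-k) packs.
Sum over k = 5,...,6: E = 8/3 + 8/2 = 6.667.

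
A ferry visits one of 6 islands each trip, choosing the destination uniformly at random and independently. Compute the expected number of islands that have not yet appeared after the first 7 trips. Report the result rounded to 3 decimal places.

For each island, P(unseen after 7) = (5/6)^7 = 0.2791.
By linearity of expectation, E[unseen] = 6·(5/6)^7 = 1.6745.

1.674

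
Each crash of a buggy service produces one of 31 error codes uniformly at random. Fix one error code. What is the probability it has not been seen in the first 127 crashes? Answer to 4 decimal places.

Each crash misses the fixed error code with probability (31-1)/31 = 30/31, independently.
P(still missing after 127) = (30/31)^127 = 0.01554.

0.0155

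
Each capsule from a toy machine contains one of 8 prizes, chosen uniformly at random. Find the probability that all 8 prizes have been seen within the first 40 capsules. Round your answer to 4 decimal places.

Let A_i be the event that prize i is missing after 40 capsules. By inclusion–exclusion on the A_i,
P(all seen) = Σ_{j=0}^{8} (-1)^j C(8,j)((8-j)/8)^40
= 1.00000 - 0.03832 + 0.00028 - 0.00000 + 0.00000 - 0.00000 + 0.00000 - 0.00000 + 0.00000
= 0.96196.

0.9620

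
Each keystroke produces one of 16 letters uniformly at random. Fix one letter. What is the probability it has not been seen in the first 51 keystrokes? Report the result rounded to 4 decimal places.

On each keystroke the fixed letter fails to appear with probability 15/16.
P(still missing after 51) = (15/16)^51 = 0.03720.

0.0372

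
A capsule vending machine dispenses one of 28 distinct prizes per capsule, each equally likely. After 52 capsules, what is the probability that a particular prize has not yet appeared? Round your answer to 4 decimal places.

Each capsule misses the fixed prize with probability (28-1)/28 = 27/28, independently.
P(still missing after 52) = (27/28)^52 = 0.15090.

0.1509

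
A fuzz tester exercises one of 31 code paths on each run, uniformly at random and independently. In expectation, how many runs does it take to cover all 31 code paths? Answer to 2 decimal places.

124.84

After k distinct code paths have appeared, the next run gives a new one with probability (31-k)/31, so the expected wait for the (k+1)-th is 31/(31-k).
E[T] = 31/31 + 31/30 + 31/29 + ... + 31/2 + 31/1 = 31·H_{31}.
H_{31} = 4.027, so E[T] = 124.845.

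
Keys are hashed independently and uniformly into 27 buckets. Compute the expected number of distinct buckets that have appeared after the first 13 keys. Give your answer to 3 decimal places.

10.469

For each bucket, P(seen in 13 keys) = 1 - (26/27)^13 = 0.3878.
By linearity of expectation, E[distinct seen] = 27·(1 - (26/27)^13) = 10.4694.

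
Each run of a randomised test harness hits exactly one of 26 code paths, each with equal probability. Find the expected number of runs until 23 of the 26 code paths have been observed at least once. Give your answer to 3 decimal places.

52.548

Going from k to k+1 distinct takes a geometric number of runs with mean 26/(26-k).
Sum over k = 0,...,22: E = 26/26 + 26/25 + 26/24 + ... + 26/5 + 26/4 = 52.5482.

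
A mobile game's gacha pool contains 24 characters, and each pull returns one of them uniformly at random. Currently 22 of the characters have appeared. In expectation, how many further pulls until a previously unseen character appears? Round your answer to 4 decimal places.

The number of pulls until the next new character is geometric with success probability 2/24, so its mean is 24/2.
E = 24/2 = 12.00000.

12.0000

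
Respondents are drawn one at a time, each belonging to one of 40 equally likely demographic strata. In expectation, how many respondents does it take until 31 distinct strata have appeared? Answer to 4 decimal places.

Going from k to k+1 distinct takes a geometric number of respondents with mean 40/(40-k).
Sum over k = 0,...,30: E = 40/40 + 40/39 + 40/38 + ... + 40/11 + 40/10 = 57.98299.

57.9830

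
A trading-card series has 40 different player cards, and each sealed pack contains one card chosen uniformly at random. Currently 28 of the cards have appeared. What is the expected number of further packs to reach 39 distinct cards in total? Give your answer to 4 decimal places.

The wait to go from k to k+1 distinct cards is geometric with mean 40/(40-k).
Sum over k = 28,...,38: E = 40/12 + 40/11 + 40/10 + ... + 40/3 + 40/2 = 84.12843.

84.1284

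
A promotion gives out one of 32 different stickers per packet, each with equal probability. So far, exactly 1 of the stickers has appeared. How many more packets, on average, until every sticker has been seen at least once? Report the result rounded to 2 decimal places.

128.87

The wait to go from k to k+1 distinct stickers is geometric with mean 32/(32-k).
Sum over k = 1,...,31: E = 32/31 + 32/30 + 32/29 + ... + 32/2 + 32/1 = 128.872.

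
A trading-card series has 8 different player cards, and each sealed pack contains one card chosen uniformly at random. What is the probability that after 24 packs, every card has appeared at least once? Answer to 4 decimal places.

Let A_i be the event that card i is missing after 24 packs. By inclusion–exclusion on the A_i,
P(all seen) = Σ_{j=0}^{8} (-1)^j C(8,j)((8-j)/8)^24
= 1.00000 - 0.32455 + 0.02809 - 0.00071 + 0.00000 - 0.00000 + 0.00000 - 0.00000 + 0.00000
= 0.70284.

0.7028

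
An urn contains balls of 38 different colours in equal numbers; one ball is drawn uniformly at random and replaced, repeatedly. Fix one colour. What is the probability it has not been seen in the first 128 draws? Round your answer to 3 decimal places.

Each draw misses the fixed colour with probability (38-1)/38 = 37/38, independently.
P(still missing after 128) = (37/38)^128 = 0.0329.

0.033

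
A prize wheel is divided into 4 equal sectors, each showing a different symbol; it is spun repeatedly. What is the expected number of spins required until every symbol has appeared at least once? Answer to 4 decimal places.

8.3333

Split into phases: going from k distinct to k+1 distinct takes on average 4/(4-k) spins.
E[T] = 4/4 + 4/3 + 4/2 + 4/1 = 4·H_{4}.
H_{4} = 2.08333, so E[T] = 8.33333.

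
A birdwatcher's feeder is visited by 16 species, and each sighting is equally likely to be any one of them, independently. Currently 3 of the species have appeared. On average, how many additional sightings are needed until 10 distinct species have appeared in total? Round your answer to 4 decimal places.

With k distinct species already seen, the next new one takes an expected 16/(16-k) sightings.
Sum over k = 3,...,9: E = 16/13 + 16/12 + 16/11 + ... + 16/8 + 16/7 = 11.68214.

11.6821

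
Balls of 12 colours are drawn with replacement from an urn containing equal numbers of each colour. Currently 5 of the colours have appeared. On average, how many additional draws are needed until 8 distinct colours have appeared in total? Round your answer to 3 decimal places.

From k distinct to k+1 distinct takes on average 12/(12-k) draws.
Sum over k = 5,...,7: E = 12/7 + 12/6 + 12/5 = 6.1143.

6.114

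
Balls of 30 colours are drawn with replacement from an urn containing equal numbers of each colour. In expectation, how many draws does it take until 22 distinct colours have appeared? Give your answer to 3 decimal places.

38.314

With k distinct colours already seen, the next new one arrives after an expected 30/(30-k) draws.
Sum over k = 0,...,21: E = 30/30 + 30/29 + 30/28 + ... + 30/10 + 30/9 = 38.3139.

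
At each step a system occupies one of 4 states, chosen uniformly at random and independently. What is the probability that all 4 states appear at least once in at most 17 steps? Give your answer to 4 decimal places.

Let A_i be the event that state i is missing after 17 steps. By inclusion–exclusion on the A_i,
P(all seen) = Σ_{j=0}^{4} (-1)^j C(4,j)((4-j)/4)^17
= 1.00000 - 0.03007 + 0.00005 - 0.00000 + 0.00000
= 0.96998.

0.9700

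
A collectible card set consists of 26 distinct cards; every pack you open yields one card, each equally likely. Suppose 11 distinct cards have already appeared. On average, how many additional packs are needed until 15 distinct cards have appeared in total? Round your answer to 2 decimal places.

With k distinct cards already seen, the next new one takes an expected 26/(26-k) packs.
Sum over k = 11,...,14: E = 26/15 + 26/14 + 26/13 + 26/12 = 7.757.

7.76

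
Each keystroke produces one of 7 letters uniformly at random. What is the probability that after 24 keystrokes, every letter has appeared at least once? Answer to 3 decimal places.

By inclusion–exclusion over which letters are missing,
P(all seen) = Σ_{j=0}^{7} (-1)^j C(7,j)((7-j)/7)^24
= 1.0000 - 0.1731 + 0.0065 - 0.0001 + 0.0000 - 0.0000 + 0.0000 - 0.0000
= 0.8334.

0.833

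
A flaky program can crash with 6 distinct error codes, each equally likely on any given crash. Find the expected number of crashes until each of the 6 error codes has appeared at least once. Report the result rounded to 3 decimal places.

The wait to go from k to k+1 distinct error codes is geometric with mean 6/(6-k).
E[T] = 6/6 + 6/5 + 6/4 + 6/3 + 6/2 + 6/1 = 6·H_{6}.
H_{6} = 2.4500, so E[T] = 14.7000.

14.700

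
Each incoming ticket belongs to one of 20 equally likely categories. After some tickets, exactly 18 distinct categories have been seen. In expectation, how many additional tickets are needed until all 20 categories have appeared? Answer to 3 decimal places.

With k distinct categories already seen, the next new one takes an expected 20/(20-k) tickets.
Sum over k = 18,...,19: E = 20/2 + 20/1 = 30.0000.

30.000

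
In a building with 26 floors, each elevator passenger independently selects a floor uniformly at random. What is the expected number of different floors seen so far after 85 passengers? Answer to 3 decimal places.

For each floor, P(seen in 85 passengers) = 1 - (25/26)^85 = 0.9643.
By linearity of expectation, E[distinct seen] = 26·(1 - (25/26)^85) = 25.0729.

25.073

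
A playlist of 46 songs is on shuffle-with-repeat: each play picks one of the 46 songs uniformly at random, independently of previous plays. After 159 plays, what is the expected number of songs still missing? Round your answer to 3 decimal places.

For each song, P(unseen after 159) = (45/46)^159 = 0.0304.
By linearity of expectation, E[unseen] = 46·(45/46)^159 = 1.3965.

1.397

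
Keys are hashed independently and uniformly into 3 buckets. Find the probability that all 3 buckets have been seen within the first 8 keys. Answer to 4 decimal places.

By inclusion–exclusion over which buckets are missing,
P(all seen) = Σ_{j=0}^{3} (-1)^j C(3,j)((3-j)/3)^8
= 1.00000 - 0.11706 + 0.00046 - 0.00000
= 0.88340.

0.8834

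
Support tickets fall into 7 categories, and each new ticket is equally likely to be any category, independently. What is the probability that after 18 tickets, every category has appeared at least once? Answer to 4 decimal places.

Let A_i be the event that category i is missing after 18 tickets. By inclusion–exclusion on the A_i,
P(all seen) = Σ_{j=0}^{7} (-1)^j C(7,j)((7-j)/7)^18
= 1.00000 - 0.43657 + 0.04919 - 0.00148 + 0.00001 - 0.00000 + 0.00000 - 0.00000
= 0.61115.

0.6112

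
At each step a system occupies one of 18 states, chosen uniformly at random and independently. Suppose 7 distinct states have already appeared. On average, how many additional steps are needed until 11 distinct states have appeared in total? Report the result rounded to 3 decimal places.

7.686

With k distinct states already seen, the next new one takes an expected 18/(18-k) steps.
Sum over k = 7,...,10: E = 18/11 + 18/10 + 18/9 + 18/8 = 7.6864.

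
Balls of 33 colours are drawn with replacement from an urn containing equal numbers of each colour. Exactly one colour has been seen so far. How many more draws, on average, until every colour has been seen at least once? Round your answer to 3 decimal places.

From k distinct to k+1 distinct takes on average 33/(33-k) draws.
Sum over k = 1,...,32: E = 33/32 + 33/31 + 33/30 + ... + 33/2 + 33/1 = 133.9303.

133.930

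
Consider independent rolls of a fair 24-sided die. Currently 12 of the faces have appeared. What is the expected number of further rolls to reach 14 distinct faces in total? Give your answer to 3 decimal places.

4.182

From k distinct to k+1 distinct takes on average 24/(24-k) rolls.
Sum over k = 12,...,13: E = 24/12 + 24/11 = 4.1818.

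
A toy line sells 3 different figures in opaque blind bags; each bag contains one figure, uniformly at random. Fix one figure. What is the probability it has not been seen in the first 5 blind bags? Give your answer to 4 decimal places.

0.1317

Each blind bag misses the fixed figure with probability (3-1)/3 = 2/3, independently.
P(still missing after 5) = (2/3)^5 = 0.13169.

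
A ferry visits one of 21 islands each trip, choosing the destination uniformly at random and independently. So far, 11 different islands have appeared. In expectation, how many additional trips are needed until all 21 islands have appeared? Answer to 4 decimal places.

61.5083

The wait to go from k to k+1 distinct islands is geometric with mean 21/(21-k).
Sum over k = 11,...,20: E = 21/10 + 21/9 + 21/8 + ... + 21/2 + 21/1 = 61.50833.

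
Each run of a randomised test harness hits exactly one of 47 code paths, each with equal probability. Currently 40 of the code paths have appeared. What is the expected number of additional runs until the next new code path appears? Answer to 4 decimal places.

The number of runs until the next new code path is geometric with success probability 7/47, so its mean is 47/7.
E = 47/7 = 6.71429.

6.7143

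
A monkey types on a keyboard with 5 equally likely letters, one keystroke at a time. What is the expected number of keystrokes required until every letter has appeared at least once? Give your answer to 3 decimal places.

11.417

The wait to go from k to k+1 distinct letters is geometric with mean 5/(5-k).
E[T] = 5/5 + 5/4 + 5/3 + 5/2 + 5/1 = 5·H_{5}.
H_{5} = 2.2833, so E[T] = 11.4167.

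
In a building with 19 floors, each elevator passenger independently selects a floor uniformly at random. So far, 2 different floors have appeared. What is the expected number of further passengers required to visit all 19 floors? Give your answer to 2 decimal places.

65.35

With k distinct floors already seen, the next new one takes an expected 19/(19-k) passengers.
Sum over k = 2,...,18: E = 19/17 + 19/16 + 19/15 + ... + 19/2 + 19/1 = 65.351.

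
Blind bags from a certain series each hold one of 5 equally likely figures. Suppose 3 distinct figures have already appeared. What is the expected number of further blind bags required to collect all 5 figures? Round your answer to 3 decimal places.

From k distinct to k+1 distinct takes on average 5/(5-k) blind bags.
Sum over k = 3,...,4: E = 5/2 + 5/1 = 7.5000.

7.500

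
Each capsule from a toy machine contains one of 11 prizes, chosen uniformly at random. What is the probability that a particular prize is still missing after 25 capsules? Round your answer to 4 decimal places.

0.0923

Each capsule misses the fixed prize with probability (11-1)/11 = 10/11, independently.
P(still missing after 25) = (10/11)^25 = 0.09230.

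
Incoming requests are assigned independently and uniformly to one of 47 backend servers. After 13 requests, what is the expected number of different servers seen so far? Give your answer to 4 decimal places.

11.4633

For each server, P(seen in 13 requests) = 1 - (46/47)^13 = 0.24390.
By linearity of expectation, E[distinct seen] = 47·(1 - (46/47)^13) = 11.46327.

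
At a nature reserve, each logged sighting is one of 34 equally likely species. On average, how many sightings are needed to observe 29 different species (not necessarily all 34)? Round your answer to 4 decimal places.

With k distinct species already seen, the next new one arrives after an expected 34/(34-k) sightings.
Sum over k = 0,...,28: E = 34/34 + 34/33 + 34/32 + ... + 34/7 + 34/6 = 62.38581.

62.3858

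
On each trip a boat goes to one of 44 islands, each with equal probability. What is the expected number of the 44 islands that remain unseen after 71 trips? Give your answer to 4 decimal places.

8.6015

For each island, P(unseen after 71) = (43/44)^71 = 0.19549.
By linearity of expectation, E[unseen] = 44·(43/44)^71 = 8.60148.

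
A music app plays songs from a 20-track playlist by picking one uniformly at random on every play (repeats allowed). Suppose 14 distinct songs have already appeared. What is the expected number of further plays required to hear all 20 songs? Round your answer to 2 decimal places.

49.00

From k distinct to k+1 distinct takes on average 20/(20-k) plays.
Sum over k = 14,...,19: E = 20/6 + 20/5 + 20/4 + 20/3 + 20/2 + 20/1 = 49.000.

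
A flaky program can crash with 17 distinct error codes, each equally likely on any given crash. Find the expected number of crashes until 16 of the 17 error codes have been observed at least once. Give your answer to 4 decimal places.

With k distinct error codes already seen, the next new one arrives after an expected 17/(17-k) crashes.
Sum over k = 0,...,15: E = 17/17 + 17/16 + 17/15 + ... + 17/3 + 17/2 = 41.47239.

41.4724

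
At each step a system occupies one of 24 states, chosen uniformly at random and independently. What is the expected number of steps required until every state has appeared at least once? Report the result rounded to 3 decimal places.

90.623

Split into phases: going from k distinct to k+1 distinct takes on average 24/(24-k) steps.
E[T] = 24/24 + 24/23 + 24/22 + ... + 24/2 + 24/1 = 24·H_{24}.
H_{24} = 3.7760, so E[T] = 90.6230.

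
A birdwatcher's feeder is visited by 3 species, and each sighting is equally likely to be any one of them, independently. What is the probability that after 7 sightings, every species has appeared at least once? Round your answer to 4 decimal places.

By inclusion–exclusion over which species are missing,
P(all seen) = Σ_{j=0}^{3} (-1)^j C(3,j)((3-j)/3)^7
= 1.00000 - 0.17558 + 0.00137 - 0.00000
= 0.82579.

0.8258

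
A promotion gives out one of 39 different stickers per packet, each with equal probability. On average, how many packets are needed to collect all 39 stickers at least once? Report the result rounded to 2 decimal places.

Split into phases: going from k distinct to k+1 distinct takes on average 39/(39-k) packets.
E[T] = 39/39 + 39/38 + 39/37 + ... + 39/2 + 39/1 = 39·H_{39}.
H_{39} = 4.254, so E[T] = 165.888.

165.89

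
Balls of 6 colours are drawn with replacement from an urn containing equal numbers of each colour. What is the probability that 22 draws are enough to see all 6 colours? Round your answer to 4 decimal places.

Let A_i be the event that colour i is missing after 22 draws. By inclusion–exclusion on the A_i,
P(all seen) = Σ_{j=0}^{6} (-1)^j C(6,j)((6-j)/6)^22
= 1.00000 - 0.10868 + 0.00200 - 0.00000 + 0.00000 - 0.00000 + 0.00000
= 0.89332.

0.8933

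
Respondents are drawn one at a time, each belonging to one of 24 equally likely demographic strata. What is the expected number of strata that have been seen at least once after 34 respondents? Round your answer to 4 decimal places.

For each stratum, P(seen in 34 respondents) = 1 - (23/24)^34 = 0.76473.
By linearity of expectation, E[distinct seen] = 24·(1 - (23/24)^34) = 18.35355.

18.3536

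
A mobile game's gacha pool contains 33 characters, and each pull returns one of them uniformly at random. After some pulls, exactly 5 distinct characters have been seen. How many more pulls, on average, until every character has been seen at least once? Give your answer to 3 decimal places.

129.597

The wait to go from k to k+1 distinct characters is geometric with mean 33/(33-k).
Sum over k = 5,...,32: E = 33/28 + 33/27 + 33/26 + ... + 33/2 + 33/1 = 129.5966.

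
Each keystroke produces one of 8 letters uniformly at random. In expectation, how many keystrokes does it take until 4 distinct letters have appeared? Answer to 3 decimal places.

5.076

Going from k to k+1 distinct takes a geometric number of keystrokes with mean 8/(8-k).
Sum over k = 0,...,3: E = 8/8 + 8/7 + 8/6 + 8/5 = 5.0762.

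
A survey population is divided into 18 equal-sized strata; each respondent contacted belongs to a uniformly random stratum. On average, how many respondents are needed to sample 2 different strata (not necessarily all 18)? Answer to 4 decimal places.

2.0588

With k distinct strata already seen, the next new one arrives after an expected 18/(18-k) respondents.
Sum over k = 0,...,1: E = 18/18 + 18/17 = 2.05882.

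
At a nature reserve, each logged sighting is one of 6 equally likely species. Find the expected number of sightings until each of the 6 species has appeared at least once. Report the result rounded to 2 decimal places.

14.70

The wait to go from k to k+1 distinct species is geometric with mean 6/(6-k).
E[T] = 6/6 + 6/5 + 6/4 + 6/3 + 6/2 + 6/1 = 6·H_{6}.
H_{6} = 2.450, so E[T] = 14.700.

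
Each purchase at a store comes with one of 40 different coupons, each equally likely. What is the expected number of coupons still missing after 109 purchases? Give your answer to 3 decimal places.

For each coupon, P(unseen after 109) = (39/40)^109 = 0.0633.
By linearity of expectation, E[unseen] = 40·(39/40)^109 = 2.5326.

2.533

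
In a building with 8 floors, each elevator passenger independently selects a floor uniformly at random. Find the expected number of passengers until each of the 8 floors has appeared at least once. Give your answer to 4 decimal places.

21.7429

The wait to go from k to k+1 distinct floors is geometric with mean 8/(8-k).
E[T] = 8/8 + 8/7 + 8/6 + ... + 8/2 + 8/1 = 8·H_{8}.
H_{8} = 2.71786, so E[T] = 21.74286.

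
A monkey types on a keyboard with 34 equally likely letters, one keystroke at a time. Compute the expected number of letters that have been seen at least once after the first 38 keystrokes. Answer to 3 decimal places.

For each letter, P(seen in 38 keystrokes) = 1 - (33/34)^38 = 0.6784.
By linearity of expectation, E[distinct seen] = 34·(1 - (33/34)^38) = 23.0652.

23.065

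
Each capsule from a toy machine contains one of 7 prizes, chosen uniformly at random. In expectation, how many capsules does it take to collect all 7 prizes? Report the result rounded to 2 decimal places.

The wait to go from k to k+1 distinct prizes is geometric with mean 7/(7-k).
E[T] = 7/7 + 7/6 + 7/5 + ... + 7/2 + 7/1 = 7·H_{7}.
H_{7} = 2.593, so E[T] = 18.150.

18.15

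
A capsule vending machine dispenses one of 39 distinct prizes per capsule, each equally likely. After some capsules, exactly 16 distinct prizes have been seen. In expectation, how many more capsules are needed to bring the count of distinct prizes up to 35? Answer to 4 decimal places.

From k distinct to k+1 distinct takes on average 39/(39-k) capsules.
Sum over k = 16,...,34: E = 39/23 + 39/22 + 39/21 + ... + 39/6 + 39/5 = 64.38737.

64.3874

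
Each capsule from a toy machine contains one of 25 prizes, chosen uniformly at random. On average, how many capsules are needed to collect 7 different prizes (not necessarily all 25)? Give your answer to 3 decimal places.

With k distinct prizes already seen, the next new one arrives after an expected 25/(25-k) capsules.
Sum over k = 0,...,6: E = 25/25 + 25/24 + 25/23 + ... + 25/20 + 25/19 = 8.0213.

8.021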